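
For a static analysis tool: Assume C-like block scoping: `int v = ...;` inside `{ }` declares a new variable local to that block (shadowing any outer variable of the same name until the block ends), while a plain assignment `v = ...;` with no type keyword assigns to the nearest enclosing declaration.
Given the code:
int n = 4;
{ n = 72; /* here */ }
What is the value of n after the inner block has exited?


Analyzing scoping rules:
Outer scope: declares n = 4
Inner block: 'n = 72;' has no type keyword, so it is an assignment to the outer n (no shadowing)
The assignment changed the outer variable itself, so the new value persists after the block -> 72
Result: 72

72


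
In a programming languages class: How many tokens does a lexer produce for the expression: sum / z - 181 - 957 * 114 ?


Scanning 'sum / z - 181 - 957 * 114'
Token 1: 'sum' -> identifier
Token 2: '/' -> operator
Token 3: 'z' -> identifier
Token 4: '-' -> operator
Token 5: '181' -> integer_literal
Token 6: '-' -> operator
Token 7: '957' -> integer_literal
Token 8: '*' -> operator
Token 9: '114' -> integer_literal
Total tokens: 9

9


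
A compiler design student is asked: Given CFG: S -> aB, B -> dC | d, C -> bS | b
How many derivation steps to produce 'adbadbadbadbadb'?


Grammar: S -> aB, B -> dC | d, C -> bS | b
Deriving 'adbadbadbadbadb':
Step 1: S -> aB => aB
Step 2: B -> dC => adC
Step 3: C -> bS => adbS
Step 4: S -> aB => adbaB
Step 5: B -> dC => adbadC
Step 6: C -> bS => adbadbS
Step 7: S -> aB => adbadbaB
Step 8: B -> dC => adbadbadC
Step 9: C -> bS => adbadbadbS
Step 10: S -> aB => adbadbadbaB
Step 11: B -> dC => adbadbadbadC
Step 12: C -> bS => adbadbadbadbS
Step 13: S -> aB => adbadbadbadbaB
Step 14: B -> dC => adbadbadbadbadC
Step 15: C -> b => adbadbadbadbadb
Total derivation steps: 15

15


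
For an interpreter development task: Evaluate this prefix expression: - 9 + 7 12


Parsing prefix expression: - 9 + 7 12
Step 1: Innermost operation '+ 7 12'
  7 + 12 = 19
Step 2: Outer operation '- 9 [19]'
  9 - 19 = -10

-10


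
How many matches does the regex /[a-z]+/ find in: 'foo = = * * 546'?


Pattern: /[a-z]+/ (identifiers)
Input: 'foo = = * * 546'
Scanning for matches:
  Match 1: 'foo'
Total matches: 1

1


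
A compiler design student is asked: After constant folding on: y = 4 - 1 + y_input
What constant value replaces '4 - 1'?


Identifying constant sub-expression:
  Original: y = 4 - 1 + y_input
  4 and 1 are both compile-time constants
  Evaluating: 4 - 1 = 3
  After folding: y = 3 + y_input

3


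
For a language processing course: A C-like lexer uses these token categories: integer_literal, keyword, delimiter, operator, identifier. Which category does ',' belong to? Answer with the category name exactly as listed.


Token: ','
Checking categories:
  identifier: no
  integer_literal: no
  operator: no
  keyword: no
  delimiter: YES
Category: delimiter

delimiter


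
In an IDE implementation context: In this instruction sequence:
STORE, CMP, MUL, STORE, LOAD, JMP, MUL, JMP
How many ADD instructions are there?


Scanning instruction sequence for ADD:
  Position 1: STORE
  Position 2: CMP
  Position 3: MUL
  Position 4: STORE
  Position 5: LOAD
  Position 6: JMP
  Position 7: MUL
  Position 8: JMP
Matches at positions: []
Total ADD count: 0

0


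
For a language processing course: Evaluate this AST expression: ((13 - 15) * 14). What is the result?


Expression: ((13 - 15) * 14)
Evaluating step by step:
  13 - 15 = -2
  -2 * 14 = -28
Result: -28

-28


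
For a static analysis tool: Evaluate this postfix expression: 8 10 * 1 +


Processing tokens left to right:
Push 8, Push 10
Pop 8 and 10, compute 8 * 10 = 80, push 80
Push 1
Pop 80 and 1, compute 80 + 1 = 81, push 81
Stack result: 81

81


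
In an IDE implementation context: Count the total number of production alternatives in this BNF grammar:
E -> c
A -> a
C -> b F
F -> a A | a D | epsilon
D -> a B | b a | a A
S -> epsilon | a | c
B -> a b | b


Counting alternatives per rule:
  E: 1 alternative(s)
  A: 1 alternative(s)
  C: 1 alternative(s)
  F: 3 alternative(s)
  D: 3 alternative(s)
  S: 3 alternative(s)
  B: 2 alternative(s)
Sum: 1 + 1 + 1 + 3 + 3 + 3 + 2 = 14

14


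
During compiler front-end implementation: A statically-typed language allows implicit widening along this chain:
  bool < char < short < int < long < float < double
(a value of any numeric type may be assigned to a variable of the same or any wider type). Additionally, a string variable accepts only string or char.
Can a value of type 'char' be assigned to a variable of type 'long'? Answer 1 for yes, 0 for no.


Target variable type: long
Source value type: char
Numeric ranks: char=1, long=4
Widening allowed iff rank(source) <= rank(target): 1 <= 4? Yes
Result: 1

1


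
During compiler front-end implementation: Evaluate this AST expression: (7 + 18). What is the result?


Expression: (7 + 18)
Evaluating step by step:
  7 + 18 = 25
Result: 25

25


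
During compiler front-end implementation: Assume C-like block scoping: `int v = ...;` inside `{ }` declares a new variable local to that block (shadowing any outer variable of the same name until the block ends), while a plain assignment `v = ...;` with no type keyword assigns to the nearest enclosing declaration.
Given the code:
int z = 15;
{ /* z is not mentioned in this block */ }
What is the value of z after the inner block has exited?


Analyzing scoping rules:
Outer scope: declares z = 15
Inner block: z is neither redeclared nor assigned -> unchanged
After the block -> 15
Result: 15

15


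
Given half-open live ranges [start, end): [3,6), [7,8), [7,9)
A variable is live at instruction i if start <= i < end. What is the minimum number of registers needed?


Live ranges:
  Var0: [3, 6)
  Var1: [7, 8)
  Var2: [7, 9)
Sweep-line events (position, delta, active):
  pos=3 start -> active=1
  pos=6 end -> active=0
  pos=7 start -> active=1
  pos=7 start -> active=2
  pos=8 end -> active=1
  pos=9 end -> active=0
Maximum simultaneous active: 2
Minimum registers needed: 2

2


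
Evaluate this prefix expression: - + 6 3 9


Parsing prefix expression: - + 6 3 9
Step 1: Innermost operation '+ 6 3'
  6 + 3 = 9
Step 2: Outer operation '- [9] 9'
  9 - 9 = 0

0


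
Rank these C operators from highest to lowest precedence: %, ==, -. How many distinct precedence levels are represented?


Looking up precedence for each operator:
  % -> precedence 6
  == -> precedence 3
  - -> precedence 5
Sorted highest to lowest: %, -, ==
Distinct precedence values: [6, 5, 3]
Number of distinct levels: 3

3


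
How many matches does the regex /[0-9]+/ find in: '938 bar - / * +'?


Pattern: /[0-9]+/ (int literals)
Input: '938 bar - / * +'
Scanning for matches:
  Match 1: '938'
Total matches: 1

1


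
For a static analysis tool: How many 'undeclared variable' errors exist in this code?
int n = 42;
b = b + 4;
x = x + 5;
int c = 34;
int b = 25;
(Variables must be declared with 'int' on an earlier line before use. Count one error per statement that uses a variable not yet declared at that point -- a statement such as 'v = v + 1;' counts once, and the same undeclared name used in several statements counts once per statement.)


Scanning code line by line:
  Line 1: declare 'n' -> declared = ['n']
  Line 2: use 'b' -> ERROR (undeclared)
  Line 3: use 'x' -> ERROR (undeclared)
  Line 4: declare 'c' -> declared = ['c', 'n']
  Line 5: declare 'b' -> declared = ['b', 'c', 'n']
Total undeclared variable errors: 2

2


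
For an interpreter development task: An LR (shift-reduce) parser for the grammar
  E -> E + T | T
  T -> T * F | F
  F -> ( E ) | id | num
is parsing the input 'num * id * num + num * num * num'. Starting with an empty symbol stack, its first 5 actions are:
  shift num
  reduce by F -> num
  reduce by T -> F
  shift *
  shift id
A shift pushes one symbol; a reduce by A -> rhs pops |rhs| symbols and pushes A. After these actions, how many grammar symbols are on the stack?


Tracking the symbol stack through each action:
  Action 1: shift 'num' : push -> stack = [num] (size 1)
  Action 2: reduce by F -> num : pop 1, push F -> stack = [F] (size 1)
  Action 3: reduce by T -> F : pop 1, push T -> stack = [T] (size 1)
  Action 4: shift '*' : push -> stack = [T, *] (size 2)
  Action 5: shift 'id' : push -> stack = [T, *, id] (size 3)
Final stack size: 3

3


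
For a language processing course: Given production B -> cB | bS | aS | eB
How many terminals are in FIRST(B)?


Production: B -> cB | bS | aS | eB
Examining each alternative for leading terminals:
  B -> cB : first terminal = 'c'
  B -> bS : first terminal = 'b'
  B -> aS : first terminal = 'a'
  B -> eB : first terminal = 'e'
FIRST(B) = {a, b, c, e}
Count: 4

4


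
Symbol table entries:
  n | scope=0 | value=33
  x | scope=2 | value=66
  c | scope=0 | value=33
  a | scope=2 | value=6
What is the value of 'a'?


Searching symbol table for 'a':
  n | scope=0 | value=33
  x | scope=2 | value=66
  c | scope=0 | value=33
  a | scope=2 | value=6 <- MATCH
Found 'a' at scope 2 with value 6

6


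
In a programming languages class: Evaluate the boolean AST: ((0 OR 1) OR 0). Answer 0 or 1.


Step 1: Evaluate inner node
  0 OR 1 = 1
Step 2: Evaluate root node
  1 OR 0 = 1

1


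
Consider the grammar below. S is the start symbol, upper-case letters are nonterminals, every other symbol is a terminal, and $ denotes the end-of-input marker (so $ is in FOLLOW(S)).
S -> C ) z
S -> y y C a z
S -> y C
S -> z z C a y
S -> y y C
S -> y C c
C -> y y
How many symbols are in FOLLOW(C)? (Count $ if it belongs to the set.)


S is the start symbol and does not occur in any rule body, so FOLLOW(S) = {$}.
Examining every occurrence of C in a rule body:
  S -> C ) z : C is followed by terminal ')' -> add ')'
  S -> y y C a z : C is followed by terminal 'a' -> add 'a'
  S -> y C : C is at the right end -> add FOLLOW(S) = {$}
  S -> z z C a y : C is followed by terminal 'a' -> add 'a' (already in the set)
  S -> y y C : C is at the right end -> add FOLLOW(S) = {$} (already in the set)
  S -> y C c : C is followed by terminal 'c' -> add 'c'
  C -> y y : C does not occur in the body -> contributes nothing
FOLLOW(C) = {), a, c, $}
Count: 4

4


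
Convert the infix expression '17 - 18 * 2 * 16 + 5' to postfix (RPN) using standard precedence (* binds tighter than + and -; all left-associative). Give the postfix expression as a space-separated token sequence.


Applying the shunting-yard algorithm:
  Operand 17 -> output
  Push '-' onto operator stack -> op-stack: [-]
  Operand 18 -> output
  Push '*' onto operator stack -> op-stack: [-, *]
  Operand 2 -> output
  See '*' (prec 2); top '*' (prec 2) >= it -> pop '*' to output
  Push '*' onto operator stack -> op-stack: [-, *]
  Operand 16 -> output
  See '+' (prec 1); top '*' (prec 2) >= it -> pop '*' to output
  See '+' (prec 1); top '-' (prec 1) >= it -> pop '-' to output
  Push '+' onto operator stack -> op-stack: [+]
  Operand 5 -> output
  End of input: pop '+' to output
Postfix result: 17 18 2 * 16 * - 5 +

17 18 2 * 16 * - 5 +


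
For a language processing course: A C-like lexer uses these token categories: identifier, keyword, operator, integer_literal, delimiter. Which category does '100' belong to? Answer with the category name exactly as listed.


Token: '100'
Checking categories:
  identifier: no
  integer_literal: YES
  operator: no
  keyword: no
  delimiter: no
Category: integer_literal

integer_literal


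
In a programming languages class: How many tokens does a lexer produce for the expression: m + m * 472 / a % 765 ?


Scanning 'm + m * 472 / a % 765'
Token 1: 'm' -> identifier
Token 2: '+' -> operator
Token 3: 'm' -> identifier
Token 4: '*' -> operator
Token 5: '472' -> integer_literal
Token 6: '/' -> operator
Token 7: 'a' -> identifier
Token 8: '%' -> operator
Token 9: '765' -> integer_literal
Total tokens: 9

9


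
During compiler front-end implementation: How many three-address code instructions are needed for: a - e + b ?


Expression: a - e + b
Generating three-address code (respecting * over +/- precedence):
  Instruction 1: t1 = a - e
  Instruction 2: t2 = t1 + b
Total instructions: 2

2


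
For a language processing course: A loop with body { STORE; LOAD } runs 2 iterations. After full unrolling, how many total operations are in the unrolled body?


Loop body operations: STORE, LOAD (2 ops per iteration)
Unrolling 2 iterations:
  Iteration 1: STORE, LOAD (2 ops)
  Iteration 2: STORE, LOAD (2 ops)
Total: 2 iterations * 2 ops/iter = 4 operations

4


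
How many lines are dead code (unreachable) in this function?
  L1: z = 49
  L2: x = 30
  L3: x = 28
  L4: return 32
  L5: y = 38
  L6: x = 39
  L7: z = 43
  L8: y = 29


Analyzing control flow:
  L1: reachable (before return)
  L2: reachable (before return)
  L3: reachable (before return)
  L4: reachable (return statement)
  L5: DEAD (after return at L4)
  L6: DEAD (after return at L4)
  L7: DEAD (after return at L4)
  L8: DEAD (after return at L4)
Return at L4, total lines = 8
Dead lines: L5 through L8
Count: 4

4


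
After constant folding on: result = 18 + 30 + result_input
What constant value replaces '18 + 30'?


Identifying constant sub-expression:
  Original: result = 18 + 30 + result_input
  18 and 30 are both compile-time constants
  Evaluating: 18 + 30 = 48
  After folding: result = 48 + result_input

48


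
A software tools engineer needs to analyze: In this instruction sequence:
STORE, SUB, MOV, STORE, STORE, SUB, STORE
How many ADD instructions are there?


Scanning instruction sequence for ADD:
  Position 1: STORE
  Position 2: SUB
  Position 3: MOV
  Position 4: STORE
  Position 5: STORE
  Position 6: SUB
  Position 7: STORE
Matches at positions: []
Total ADD count: 0

0


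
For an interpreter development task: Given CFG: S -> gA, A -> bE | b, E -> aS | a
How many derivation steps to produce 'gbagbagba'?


Grammar: S -> gA, A -> bE | b, E -> aS | a
Deriving 'gbagbagba':
Step 1: S -> gA => gA
Step 2: A -> bE => gbE
Step 3: E -> aS => gbaS
Step 4: S -> gA => gbagA
Step 5: A -> bE => gbagbE
Step 6: E -> aS => gbagbaS
Step 7: S -> gA => gbagbagA
Step 8: A -> bE => gbagbagbE
Step 9: E -> a => gbagbagba
Total derivation steps: 9

9


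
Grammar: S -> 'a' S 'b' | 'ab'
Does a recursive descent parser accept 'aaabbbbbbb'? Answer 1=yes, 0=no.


Grammar accepts strings of the form a^n b^n (n >= 1)
Word: 'aaabbbbbbb'
Counting: 3 a's and 7 b's
Check: 3 == 7? No
Mismatch: a-count != b-count
Rejected

0


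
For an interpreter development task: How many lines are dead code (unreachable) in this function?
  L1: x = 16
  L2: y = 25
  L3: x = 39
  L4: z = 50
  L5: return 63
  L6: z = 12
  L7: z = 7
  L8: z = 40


Analyzing control flow:
  L1: reachable (before return)
  L2: reachable (before return)
  L3: reachable (before return)
  L4: reachable (before return)
  L5: reachable (return statement)
  L6: DEAD (after return at L5)
  L7: DEAD (after return at L5)
  L8: DEAD (after return at L5)
Return at L5, total lines = 8
Dead lines: L6 through L8
Count: 3

3


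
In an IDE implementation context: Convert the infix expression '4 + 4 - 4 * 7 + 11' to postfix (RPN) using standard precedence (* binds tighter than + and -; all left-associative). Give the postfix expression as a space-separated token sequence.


Applying the shunting-yard algorithm:
  Operand 4 -> output
  Push '+' onto operator stack -> op-stack: [+]
  Operand 4 -> output
  See '-' (prec 1); top '+' (prec 1) >= it -> pop '+' to output
  Push '-' onto operator stack -> op-stack: [-]
  Operand 4 -> output
  Push '*' onto operator stack -> op-stack: [-, *]
  Operand 7 -> output
  See '+' (prec 1); top '*' (prec 2) >= it -> pop '*' to output
  See '+' (prec 1); top '-' (prec 1) >= it -> pop '-' to output
  Push '+' onto operator stack -> op-stack: [+]
  Operand 11 -> output
  End of input: pop '+' to output
Postfix result: 4 4 + 4 7 * - 11 +

4 4 + 4 7 * - 11 +


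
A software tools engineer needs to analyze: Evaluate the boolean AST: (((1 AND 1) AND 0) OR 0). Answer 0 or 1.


Step 1: Evaluate inner node
  1 AND 1 = 1
Step 2: Evaluate next node
  1 AND 0 = 0
Step 3: Evaluate root node
  0 OR 0 = 0

0


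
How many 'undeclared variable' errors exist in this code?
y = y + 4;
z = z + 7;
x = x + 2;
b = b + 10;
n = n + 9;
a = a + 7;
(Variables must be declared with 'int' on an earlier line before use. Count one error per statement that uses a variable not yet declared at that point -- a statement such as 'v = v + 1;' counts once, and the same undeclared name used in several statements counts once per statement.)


Scanning code line by line:
  Line 1: use 'y' -> ERROR (undeclared)
  Line 2: use 'z' -> ERROR (undeclared)
  Line 3: use 'x' -> ERROR (undeclared)
  Line 4: use 'b' -> ERROR (undeclared)
  Line 5: use 'n' -> ERROR (undeclared)
  Line 6: use 'a' -> ERROR (undeclared)
Total undeclared variable errors: 6

6


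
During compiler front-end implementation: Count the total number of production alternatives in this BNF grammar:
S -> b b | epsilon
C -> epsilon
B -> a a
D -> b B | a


Counting alternatives per rule:
  S: 2 alternative(s)
  C: 1 alternative(s)
  B: 1 alternative(s)
  D: 2 alternative(s)
Sum: 2 + 1 + 1 + 2 = 6

6


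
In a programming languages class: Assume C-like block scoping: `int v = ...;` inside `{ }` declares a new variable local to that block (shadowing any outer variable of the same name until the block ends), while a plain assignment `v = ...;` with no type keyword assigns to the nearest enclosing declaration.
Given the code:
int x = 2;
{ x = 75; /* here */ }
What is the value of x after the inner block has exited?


Analyzing scoping rules:
Outer scope: declares x = 2
Inner block: 'x = 75;' has no type keyword, so it is an assignment to the outer x (no shadowing)
The assignment changed the outer variable itself, so the new value persists after the block -> 75
Result: 75

75


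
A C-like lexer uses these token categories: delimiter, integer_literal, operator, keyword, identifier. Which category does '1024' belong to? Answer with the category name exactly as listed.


Token: '1024'
Checking categories:
  identifier: no
  integer_literal: YES
  operator: no
  keyword: no
  delimiter: no
Category: integer_literal

integer_literal


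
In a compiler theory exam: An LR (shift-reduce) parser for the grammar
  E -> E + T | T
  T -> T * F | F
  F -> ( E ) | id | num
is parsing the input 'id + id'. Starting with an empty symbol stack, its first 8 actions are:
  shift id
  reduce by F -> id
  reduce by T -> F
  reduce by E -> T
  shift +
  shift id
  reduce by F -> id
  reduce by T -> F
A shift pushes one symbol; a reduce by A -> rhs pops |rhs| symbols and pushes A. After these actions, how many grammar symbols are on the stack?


Tracking the symbol stack through each action:
  Action 1: shift 'id' : push -> stack = [id] (size 1)
  Action 2: reduce by F -> id : pop 1, push F -> stack = [F] (size 1)
  Action 3: reduce by T -> F : pop 1, push T -> stack = [T] (size 1)
  Action 4: reduce by E -> T : pop 1, push E -> stack = [E] (size 1)
  Action 5: shift '+' : push -> stack = [E, +] (size 2)
  Action 6: shift 'id' : push -> stack = [E, +, id] (size 3)
  Action 7: reduce by F -> id : pop 1, push F -> stack = [E, +, F] (size 3)
  Action 8: reduce by T -> F : pop 1, push T -> stack = [E, +, T] (size 3)
Final stack size: 3

3


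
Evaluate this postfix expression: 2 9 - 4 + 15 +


Processing tokens left to right:
Push 2, Push 9
Pop 2 and 9, compute 2 - 9 = -7, push -7
Push 4
Pop -7 and 4, compute -7 + 4 = -3, push -3
Push 15
Pop -3 and 15, compute -3 + 15 = 12, push 12
Stack result: 12

12


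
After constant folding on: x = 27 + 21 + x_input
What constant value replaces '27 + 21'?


Identifying constant sub-expression:
  Original: x = 27 + 21 + x_input
  27 and 21 are both compile-time constants
  Evaluating: 27 + 21 = 48
  After folding: x = 48 + x_input

48


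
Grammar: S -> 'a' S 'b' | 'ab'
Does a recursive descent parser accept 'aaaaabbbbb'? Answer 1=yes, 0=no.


Grammar accepts strings of the form a^n b^n (n >= 1)
Word: 'aaaaabbbbb'
Counting: 5 a's and 5 b's
Check: 5 == 5? Yes
Derivation (S -> aSb applied 4 time(s), then S -> ab): S => aSb => aaSbb => aaaSbbb => aaaaSbbbb => aaaaabbbbb
Accepted

1


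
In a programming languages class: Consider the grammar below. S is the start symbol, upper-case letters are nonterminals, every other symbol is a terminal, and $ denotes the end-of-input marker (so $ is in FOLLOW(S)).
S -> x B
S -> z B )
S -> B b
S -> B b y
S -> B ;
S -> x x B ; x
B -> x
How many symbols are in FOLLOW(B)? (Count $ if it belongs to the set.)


S is the start symbol and does not occur in any rule body, so FOLLOW(S) = {$}.
Examining every occurrence of B in a rule body:
  S -> x B : B is at the right end -> add FOLLOW(S) = {$}
  S -> z B ) : B is followed by terminal ')' -> add ')'
  S -> B b : B is followed by terminal 'b' -> add 'b'
  S -> B b y : B is followed by terminal 'b' -> add 'b' (already in the set)
  S -> B ; : B is followed by terminal ';' -> add ';'
  S -> x x B ; x : B is followed by terminal ';' -> add ';' (already in the set)
  B -> x : B does not occur in the body -> contributes nothing
FOLLOW(B) = {), ;, b, $}
Count: 4

4


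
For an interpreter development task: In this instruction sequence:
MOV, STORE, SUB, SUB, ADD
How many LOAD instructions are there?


Scanning instruction sequence for LOAD:
  Position 1: MOV
  Position 2: STORE
  Position 3: SUB
  Position 4: SUB
  Position 5: ADD
Matches at positions: []
Total LOAD count: 0

0


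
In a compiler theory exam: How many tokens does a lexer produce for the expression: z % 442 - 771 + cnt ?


Scanning 'z % 442 - 771 + cnt'
Token 1: 'z' -> identifier
Token 2: '%' -> operator
Token 3: '442' -> integer_literal
Token 4: '-' -> operator
Token 5: '771' -> integer_literal
Token 6: '+' -> operator
Token 7: 'cnt' -> identifier
Total tokens: 7

7


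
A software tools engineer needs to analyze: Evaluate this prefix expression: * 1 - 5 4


Parsing prefix expression: * 1 - 5 4
Step 1: Innermost operation '- 5 4'
  5 - 4 = 1
Step 2: Outer operation '* 1 [1]'
  1 * 1 = 1

1


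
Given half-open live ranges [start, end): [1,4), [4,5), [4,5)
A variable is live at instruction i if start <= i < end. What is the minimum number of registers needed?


Live ranges:
  Var0: [1, 4)
  Var1: [4, 5)
  Var2: [4, 5)
Sweep-line events (position, delta, active):
  pos=1 start -> active=1
  pos=4 end -> active=0
  pos=4 start -> active=1
  pos=4 start -> active=2
  pos=5 end -> active=1
  pos=5 end -> active=0
Maximum simultaneous active: 2
Minimum registers needed: 2

2


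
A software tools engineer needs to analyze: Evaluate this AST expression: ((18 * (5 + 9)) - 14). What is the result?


Expression: ((18 * (5 + 9)) - 14)
Evaluating step by step:
  5 + 9 = 14
  18 * 14 = 252
  252 - 14 = 238
Result: 238

238


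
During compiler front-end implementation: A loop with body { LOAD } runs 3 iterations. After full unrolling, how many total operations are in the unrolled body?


Loop body operations: LOAD (1 op per iteration)
Unrolling 3 iterations:
  Iteration 1: LOAD (1 ops)
  Iteration 2: LOAD (1 ops)
  Iteration 3: LOAD (1 ops)
Total: 3 iterations * 1 ops/iter = 3 operations

3


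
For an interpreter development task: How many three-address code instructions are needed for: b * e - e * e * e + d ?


Expression: b * e - e * e * e + d
Generating three-address code (respecting * over +/- precedence):
  Instruction 1: t1 = b * e
  Instruction 2: t2 = e * e
  Instruction 3: t3 = t2 * e
  Instruction 4: t4 = t1 - t3
  Instruction 5: t5 = t4 + d
Total instructions: 5

5


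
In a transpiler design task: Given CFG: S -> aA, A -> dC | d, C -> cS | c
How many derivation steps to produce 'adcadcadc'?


Grammar: S -> aA, A -> dC | d, C -> cS | c
Deriving 'adcadcadc':
Step 1: S -> aA => aA
Step 2: A -> dC => adC
Step 3: C -> cS => adcS
Step 4: S -> aA => adcaA
Step 5: A -> dC => adcadC
Step 6: C -> cS => adcadcS
Step 7: S -> aA => adcadcaA
Step 8: A -> dC => adcadcadC
Step 9: C -> c => adcadcadc
Total derivation steps: 9

9


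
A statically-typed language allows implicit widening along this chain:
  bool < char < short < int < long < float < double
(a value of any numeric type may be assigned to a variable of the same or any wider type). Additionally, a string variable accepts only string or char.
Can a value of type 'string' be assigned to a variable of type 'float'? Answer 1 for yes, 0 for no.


Target variable type: float
Source value type: string
Rule: string cannot widen to any numeric type
Result: 0

0


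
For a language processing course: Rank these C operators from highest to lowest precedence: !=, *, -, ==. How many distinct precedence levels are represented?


Looking up precedence for each operator:
  != -> precedence 3
  * -> precedence 6
  - -> precedence 5
  == -> precedence 3
Sorted highest to lowest: *, -, !=, ==
Distinct precedence values: [6, 5, 3]
Number of distinct levels: 3

3


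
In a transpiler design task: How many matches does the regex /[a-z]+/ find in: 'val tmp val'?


Pattern: /[a-z]+/ (identifiers)
Input: 'val tmp val'
Scanning for matches:
  Match 1: 'val'
  Match 2: 'tmp'
  Match 3: 'val'
Total matches: 3

3


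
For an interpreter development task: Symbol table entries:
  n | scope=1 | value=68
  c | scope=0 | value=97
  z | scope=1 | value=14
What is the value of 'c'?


Searching symbol table for 'c':
  n | scope=1 | value=68
  c | scope=0 | value=97 <- MATCH
  z | scope=1 | value=14
Found 'c' at scope 0 with value 97

97


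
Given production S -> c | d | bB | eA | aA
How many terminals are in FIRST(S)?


Production: S -> c | d | bB | eA | aA
Examining each alternative for leading terminals:
  S -> c : first terminal = 'c'
  S -> d : first terminal = 'd'
  S -> bB : first terminal = 'b'
  S -> eA : first terminal = 'e'
  S -> aA : first terminal = 'a'
FIRST(S) = {a, b, c, d, e}
Count: 5

5


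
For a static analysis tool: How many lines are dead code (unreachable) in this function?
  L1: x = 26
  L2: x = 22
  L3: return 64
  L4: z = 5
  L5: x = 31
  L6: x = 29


Analyzing control flow:
  L1: reachable (before return)
  L2: reachable (before return)
  L3: reachable (return statement)
  L4: DEAD (after return at L3)
  L5: DEAD (after return at L3)
  L6: DEAD (after return at L3)
Return at L3, total lines = 6
Dead lines: L4 through L6
Count: 3

3


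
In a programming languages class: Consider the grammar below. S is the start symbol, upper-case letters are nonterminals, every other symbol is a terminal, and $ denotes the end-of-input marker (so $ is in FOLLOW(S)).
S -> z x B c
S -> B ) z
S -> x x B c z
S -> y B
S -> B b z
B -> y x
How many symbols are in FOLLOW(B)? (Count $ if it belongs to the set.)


S is the start symbol and does not occur in any rule body, so FOLLOW(S) = {$}.
Examining every occurrence of B in a rule body:
  S -> z x B c : B is followed by terminal 'c' -> add 'c'
  S -> B ) z : B is followed by terminal ')' -> add ')'
  S -> x x B c z : B is followed by terminal 'c' -> add 'c' (already in the set)
  S -> y B : B is at the right end -> add FOLLOW(S) = {$}
  S -> B b z : B is followed by terminal 'b' -> add 'b'
  B -> y x : B does not occur in the body -> contributes nothing
FOLLOW(B) = {), b, c, $}
Count: 4

4


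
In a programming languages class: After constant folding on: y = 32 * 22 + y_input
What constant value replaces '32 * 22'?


Identifying constant sub-expression:
  Original: y = 32 * 22 + y_input
  32 and 22 are both compile-time constants
  Evaluating: 32 * 22 = 704
  After folding: y = 704 + y_input

704


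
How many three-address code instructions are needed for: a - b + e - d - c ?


Expression: a - b + e - d - c
Generating three-address code (respecting * over +/- precedence):
  Instruction 1: t1 = a - b
  Instruction 2: t2 = t1 + e
  Instruction 3: t3 = t2 - d
  Instruction 4: t4 = t3 - c
Total instructions: 4

4


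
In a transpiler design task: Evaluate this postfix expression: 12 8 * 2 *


Processing tokens left to right:
Push 12, Push 8
Pop 12 and 8, compute 12 * 8 = 96, push 96
Push 2
Pop 96 and 2, compute 96 * 2 = 192, push 192
Stack result: 192

192


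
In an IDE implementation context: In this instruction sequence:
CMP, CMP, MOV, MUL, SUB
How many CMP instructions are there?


Scanning instruction sequence for CMP:
  Position 1: CMP <- MATCH
  Position 2: CMP <- MATCH
  Position 3: MOV
  Position 4: MUL
  Position 5: SUB
Matches at positions: [1, 2]
Total CMP count: 2

2


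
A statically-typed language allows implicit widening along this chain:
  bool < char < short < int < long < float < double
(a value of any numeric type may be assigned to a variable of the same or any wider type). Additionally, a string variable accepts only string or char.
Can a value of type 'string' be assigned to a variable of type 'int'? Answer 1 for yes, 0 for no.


Target variable type: int
Source value type: string
Rule: string cannot widen to any numeric type
Result: 0

0


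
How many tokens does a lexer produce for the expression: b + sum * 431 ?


Scanning 'b + sum * 431'
Token 1: 'b' -> identifier
Token 2: '+' -> operator
Token 3: 'sum' -> identifier
Token 4: '*' -> operator
Token 5: '431' -> integer_literal
Total tokens: 5

5


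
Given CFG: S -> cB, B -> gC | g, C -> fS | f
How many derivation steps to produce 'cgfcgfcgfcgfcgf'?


Grammar: S -> cB, B -> gC | g, C -> fS | f
Deriving 'cgfcgfcgfcgfcgf':
Step 1: S -> cB => cB
Step 2: B -> gC => cgC
Step 3: C -> fS => cgfS
Step 4: S -> cB => cgfcB
Step 5: B -> gC => cgfcgC
Step 6: C -> fS => cgfcgfS
Step 7: S -> cB => cgfcgfcB
Step 8: B -> gC => cgfcgfcgC
Step 9: C -> fS => cgfcgfcgfS
Step 10: S -> cB => cgfcgfcgfcB
Step 11: B -> gC => cgfcgfcgfcgC
Step 12: C -> fS => cgfcgfcgfcgfS
Step 13: S -> cB => cgfcgfcgfcgfcB
Step 14: B -> gC => cgfcgfcgfcgfcgC
Step 15: C -> f => cgfcgfcgfcgfcgf
Total derivation steps: 15

15


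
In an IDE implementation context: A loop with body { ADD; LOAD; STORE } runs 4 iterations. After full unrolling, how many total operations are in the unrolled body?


Loop body operations: ADD, LOAD, STORE (3 ops per iteration)
Unrolling 4 iterations:
  Iteration 1: ADD, LOAD, STORE (3 ops)
  Iteration 2: ADD, LOAD, STORE (3 ops)
  Iteration 3: ADD, LOAD, STORE (3 ops)
  Iteration 4: ADD, LOAD, STORE (3 ops)
Total: 4 iterations * 3 ops/iter = 12 operations

12


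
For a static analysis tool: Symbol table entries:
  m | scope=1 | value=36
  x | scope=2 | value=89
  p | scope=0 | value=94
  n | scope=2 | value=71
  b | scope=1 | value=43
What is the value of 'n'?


Searching symbol table for 'n':
  m | scope=1 | value=36
  x | scope=2 | value=89
  p | scope=0 | value=94
  n | scope=2 | value=71 <- MATCH
  b | scope=1 | value=43
Found 'n' at scope 2 with value 71

71


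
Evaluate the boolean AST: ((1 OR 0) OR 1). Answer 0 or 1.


Step 1: Evaluate inner node
  1 OR 0 = 1
Step 2: Evaluate root node
  1 OR 1 = 1

1


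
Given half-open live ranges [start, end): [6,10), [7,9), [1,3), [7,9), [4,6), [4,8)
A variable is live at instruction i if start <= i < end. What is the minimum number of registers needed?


Live ranges:
  Var0: [6, 10)
  Var1: [7, 9)
  Var2: [1, 3)
  Var3: [7, 9)
  Var4: [4, 6)
  Var5: [4, 8)
Sweep-line events (position, delta, active):
  pos=1 start -> active=1
  pos=3 end -> active=0
  pos=4 start -> active=1
  pos=4 start -> active=2
  pos=6 end -> active=1
  pos=6 start -> active=2
  pos=7 start -> active=3
  pos=7 start -> active=4
  pos=8 end -> active=3
  pos=9 end -> active=2
  pos=9 end -> active=1
  pos=10 end -> active=0
Maximum simultaneous active: 4
Minimum registers needed: 4

4


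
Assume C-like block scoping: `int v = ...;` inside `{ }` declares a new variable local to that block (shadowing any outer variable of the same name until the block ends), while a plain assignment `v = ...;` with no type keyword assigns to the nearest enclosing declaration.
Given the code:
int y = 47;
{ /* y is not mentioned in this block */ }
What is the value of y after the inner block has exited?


Analyzing scoping rules:
Outer scope: declares y = 47
Inner block: y is neither redeclared nor assigned -> unchanged
After the block -> 47
Result: 47

47


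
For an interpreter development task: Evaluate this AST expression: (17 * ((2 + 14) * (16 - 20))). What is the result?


Expression: (17 * ((2 + 14) * (16 - 20)))
Evaluating step by step:
  2 + 14 = 16
  16 - 20 = -4
  16 * -4 = -64
  17 * -64 = -1088
Result: -1088

-1088


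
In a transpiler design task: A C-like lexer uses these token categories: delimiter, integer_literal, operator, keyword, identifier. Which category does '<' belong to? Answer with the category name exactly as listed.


Token: '<'
Checking categories:
  identifier: no
  integer_literal: no
  operator: YES
  keyword: no
  delimiter: no
Category: operator

operator


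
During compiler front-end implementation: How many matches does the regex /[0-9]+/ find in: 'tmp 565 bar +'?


Pattern: /[0-9]+/ (int literals)
Input: 'tmp 565 bar +'
Scanning for matches:
  Match 1: '565'
Total matches: 1

1


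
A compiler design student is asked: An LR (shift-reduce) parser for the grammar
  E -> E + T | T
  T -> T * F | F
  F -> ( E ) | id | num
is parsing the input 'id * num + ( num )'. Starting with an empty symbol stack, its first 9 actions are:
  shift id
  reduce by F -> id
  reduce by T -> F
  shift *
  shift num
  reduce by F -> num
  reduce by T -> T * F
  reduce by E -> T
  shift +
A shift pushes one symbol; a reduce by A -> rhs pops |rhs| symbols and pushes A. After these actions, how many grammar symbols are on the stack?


Tracking the symbol stack through each action:
  Action 1: shift 'id' : push -> stack = [id] (size 1)
  Action 2: reduce by F -> id : pop 1, push F -> stack = [F] (size 1)
  Action 3: reduce by T -> F : pop 1, push T -> stack = [T] (size 1)
  Action 4: shift '*' : push -> stack = [T, *] (size 2)
  Action 5: shift 'num' : push -> stack = [T, *, num] (size 3)
  Action 6: reduce by F -> num : pop 1, push F -> stack = [T, *, F] (size 3)
  Action 7: reduce by T -> T * F : pop 3, push T -> stack = [T] (size 1)
  Action 8: reduce by E -> T : pop 1, push E -> stack = [E] (size 1)
  Action 9: shift '+' : push -> stack = [E, +] (size 2)
Final stack size: 2

2


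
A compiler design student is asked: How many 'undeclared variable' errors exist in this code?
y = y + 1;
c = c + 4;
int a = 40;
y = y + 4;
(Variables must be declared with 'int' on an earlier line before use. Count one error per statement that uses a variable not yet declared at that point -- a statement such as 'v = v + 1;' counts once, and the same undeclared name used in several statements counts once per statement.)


Scanning code line by line:
  Line 1: use 'y' -> ERROR (undeclared)
  Line 2: use 'c' -> ERROR (undeclared)
  Line 3: declare 'a' -> declared = ['a']
  Line 4: use 'y' -> ERROR (undeclared)
Total undeclared variable errors: 3

3


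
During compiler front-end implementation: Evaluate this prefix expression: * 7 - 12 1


Parsing prefix expression: * 7 - 12 1
Step 1: Innermost operation '- 12 1'
  12 - 1 = 11
Step 2: Outer operation '* 7 [11]'
  7 * 11 = 77

77


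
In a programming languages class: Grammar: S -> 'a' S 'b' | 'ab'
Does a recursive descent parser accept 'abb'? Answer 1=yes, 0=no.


Grammar accepts strings of the form a^n b^n (n >= 1)
Word: 'abb'
Counting: 1 a's and 2 b's
Check: 1 == 2? No
Mismatch: a-count != b-count
Rejected

0


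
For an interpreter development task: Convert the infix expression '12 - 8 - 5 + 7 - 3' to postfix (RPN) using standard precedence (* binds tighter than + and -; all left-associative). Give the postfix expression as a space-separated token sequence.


Applying the shunting-yard algorithm:
  Operand 12 -> output
  Push '-' onto operator stack -> op-stack: [-]
  Operand 8 -> output
  See '-' (prec 1); top '-' (prec 1) >= it -> pop '-' to output
  Push '-' onto operator stack -> op-stack: [-]
  Operand 5 -> output
  See '+' (prec 1); top '-' (prec 1) >= it -> pop '-' to output
  Push '+' onto operator stack -> op-stack: [+]
  Operand 7 -> output
  See '-' (prec 1); top '+' (prec 1) >= it -> pop '+' to output
  Push '-' onto operator stack -> op-stack: [-]
  Operand 3 -> output
  End of input: pop '-' to output
Postfix result: 12 8 - 5 - 7 + 3 -

12 8 - 5 - 7 + 3 -


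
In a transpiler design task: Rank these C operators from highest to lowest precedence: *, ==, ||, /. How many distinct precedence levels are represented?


Looking up precedence for each operator:
  * -> precedence 6
  == -> precedence 3
  || -> precedence 1
  / -> precedence 6
Sorted highest to lowest: *, /, ==, ||
Distinct precedence values: [6, 3, 1]
Number of distinct levels: 3

3


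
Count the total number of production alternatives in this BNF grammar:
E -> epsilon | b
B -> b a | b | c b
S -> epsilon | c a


Counting alternatives per rule:
  E: 2 alternative(s)
  B: 3 alternative(s)
  S: 2 alternative(s)
Sum: 2 + 3 + 2 = 7

7


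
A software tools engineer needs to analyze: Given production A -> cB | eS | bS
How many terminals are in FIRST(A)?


Production: A -> cB | eS | bS
Examining each alternative for leading terminals:
  A -> cB : first terminal = 'c'
  A -> eS : first terminal = 'e'
  A -> bS : first terminal = 'b'
FIRST(A) = {b, c, e}
Count: 3

3


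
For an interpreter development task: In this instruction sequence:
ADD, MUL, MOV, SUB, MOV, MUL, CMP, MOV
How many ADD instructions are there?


Scanning instruction sequence for ADD:
  Position 1: ADD <- MATCH
  Position 2: MUL
  Position 3: MOV
  Position 4: SUB
  Position 5: MOV
  Position 6: MUL
  Position 7: CMP
  Position 8: MOV
Matches at positions: [1]
Total ADD count: 1

1


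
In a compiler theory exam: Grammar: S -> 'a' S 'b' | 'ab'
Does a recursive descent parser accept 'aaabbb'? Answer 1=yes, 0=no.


Grammar accepts strings of the form a^n b^n (n >= 1)
Word: 'aaabbb'
Counting: 3 a's and 3 b's
Check: 3 == 3? Yes
Derivation (S -> aSb applied 2 time(s), then S -> ab): S => aSb => aaSbb => aaabbb
Accepted

1


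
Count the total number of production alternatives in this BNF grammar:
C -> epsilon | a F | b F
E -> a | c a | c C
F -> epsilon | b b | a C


Counting alternatives per rule:
  C: 3 alternative(s)
  E: 3 alternative(s)
  F: 3 alternative(s)
Sum: 3 + 3 + 3 = 9

9


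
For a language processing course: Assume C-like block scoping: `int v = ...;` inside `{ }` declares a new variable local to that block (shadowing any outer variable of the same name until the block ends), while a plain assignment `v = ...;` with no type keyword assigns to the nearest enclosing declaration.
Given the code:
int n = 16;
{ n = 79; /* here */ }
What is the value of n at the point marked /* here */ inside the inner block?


Analyzing scoping rules:
Outer scope: declares n = 16
Inner block: 'n = 79;' has no type keyword, so it is an assignment to the outer n (no shadowing)
Inside the block, after the assignment -> 79
Result: 79

79


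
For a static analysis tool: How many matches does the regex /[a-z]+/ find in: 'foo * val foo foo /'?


Pattern: /[a-z]+/ (identifiers)
Input: 'foo * val foo foo /'
Scanning for matches:
  Match 1: 'foo'
  Match 2: 'val'
  Match 3: 'foo'
  Match 4: 'foo'
Total matches: 4

4


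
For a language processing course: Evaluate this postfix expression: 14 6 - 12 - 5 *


Processing tokens left to right:
Push 14, Push 6
Pop 14 and 6, compute 14 - 6 = 8, push 8
Push 12
Pop 8 and 12, compute 8 - 12 = -4, push -4
Push 5
Pop -4 and 5, compute -4 * 5 = -20, push -20
Stack result: -20

-20


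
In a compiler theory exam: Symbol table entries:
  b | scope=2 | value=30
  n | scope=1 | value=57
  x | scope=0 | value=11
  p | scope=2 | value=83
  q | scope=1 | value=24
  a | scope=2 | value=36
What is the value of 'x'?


Searching symbol table for 'x':
  b | scope=2 | value=30
  n | scope=1 | value=57
  x | scope=0 | value=11 <- MATCH
  p | scope=2 | value=83
  q | scope=1 | value=24
  a | scope=2 | value=36
Found 'x' at scope 0 with value 11

11
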